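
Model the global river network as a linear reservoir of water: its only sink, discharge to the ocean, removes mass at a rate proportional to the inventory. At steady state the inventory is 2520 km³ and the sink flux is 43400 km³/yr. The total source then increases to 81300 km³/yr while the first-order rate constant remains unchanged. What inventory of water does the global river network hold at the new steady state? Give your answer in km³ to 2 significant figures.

4700 km³

Rate constant k = F/M = 43400 / 2520 = 17.22 yr⁻¹.
At the new steady state, source = k·M_new ⇒ M_new = 81300 / 17.22 = 4721 km³.
(Equivalently M_new = M × F_new/F_old = 2520 × 81300/43400.)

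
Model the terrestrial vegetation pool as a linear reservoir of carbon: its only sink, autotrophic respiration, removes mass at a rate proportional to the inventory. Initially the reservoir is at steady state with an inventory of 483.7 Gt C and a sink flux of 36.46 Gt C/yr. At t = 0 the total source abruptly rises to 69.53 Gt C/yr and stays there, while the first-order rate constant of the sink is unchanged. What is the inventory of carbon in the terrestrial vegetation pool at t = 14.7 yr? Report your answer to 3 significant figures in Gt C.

778 Gt C

Residence time τ = M₀/F₀ = 13.27 yr. The eventual steady state is M_∞ = M₀·(F₁/F₀) = 483.7 × 69.53/36.46 = 922.43 Gt C.
The anomaly ΔM(t) = M(t) − M_∞ decays as ΔM₀·e^(−t/τ) with ΔM₀ = 483.7 − 922.43 = −438.7 Gt C.
At t = 14.7 yr, e^(−t/τ) = e^(−1.108) = 0.3302, so ΔM = −144.9 Gt C and M = 922.43 − 144.9 = 777.56 Gt C.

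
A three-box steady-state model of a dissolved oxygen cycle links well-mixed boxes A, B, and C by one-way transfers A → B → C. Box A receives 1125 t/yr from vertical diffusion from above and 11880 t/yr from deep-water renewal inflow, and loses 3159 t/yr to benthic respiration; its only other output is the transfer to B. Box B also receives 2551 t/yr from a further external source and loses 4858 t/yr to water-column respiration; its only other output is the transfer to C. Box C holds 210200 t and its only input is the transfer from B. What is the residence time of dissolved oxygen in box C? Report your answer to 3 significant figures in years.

27.9 yr

Box A: F(A→B) = (1125 + 11880) − 3159 = 9846.0 t/yr.
Box B: F(B→C) = (9846.0 + 2551) − 4858 = 7539.0 t/yr.
Box C throughput = its input = 7539.0 t/yr; τ = 210200 / 7539.0 = 27.88 yr.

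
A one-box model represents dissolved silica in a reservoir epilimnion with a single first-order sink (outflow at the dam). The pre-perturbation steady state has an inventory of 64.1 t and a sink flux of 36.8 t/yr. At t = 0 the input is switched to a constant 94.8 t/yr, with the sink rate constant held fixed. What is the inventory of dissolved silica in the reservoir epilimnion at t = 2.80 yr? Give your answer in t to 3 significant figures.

The sink rate constant is k = F₀/M₀ = 36.8/64.1 = 0.5741 yr⁻¹.
Solving dM/dt = F₁ − kM with M(0) = M₀ gives M(t) = F₁/k + (M₀ − F₁/k)·e^(−kt).
F₁/k = 94.8/0.5741 = 165.13 t; kt = 0.5741 × 2.80 = 1.607, e^(−kt) = 0.2004.
M(2.80) = 165.13 + (64.1 − 165.13) × 0.2004 = 165.13 − 20.24 = 144.88 t.

145 t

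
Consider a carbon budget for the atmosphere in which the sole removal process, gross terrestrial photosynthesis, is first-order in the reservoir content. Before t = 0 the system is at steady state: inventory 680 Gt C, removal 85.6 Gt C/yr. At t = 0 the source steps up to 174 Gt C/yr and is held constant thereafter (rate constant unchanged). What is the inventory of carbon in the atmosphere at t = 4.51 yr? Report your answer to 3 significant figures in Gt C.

984 Gt C

τ = M₀/F₀ = 680/85.6 = 7.944 yr; rate constant k = 1/τ.
New steady state M_∞ = F₁/k = F₁·τ = 174 × 7.944 = 1382.2 Gt C.
M(t) = M_∞ + (M₀ − M_∞)·e^(−t/τ); t/τ = 4.51/7.944 = 0.5677, so e^(−t/τ) = 0.5668.
M(t) = 1382.2 − 702.2 × 0.5668 = 984.20 Gt C.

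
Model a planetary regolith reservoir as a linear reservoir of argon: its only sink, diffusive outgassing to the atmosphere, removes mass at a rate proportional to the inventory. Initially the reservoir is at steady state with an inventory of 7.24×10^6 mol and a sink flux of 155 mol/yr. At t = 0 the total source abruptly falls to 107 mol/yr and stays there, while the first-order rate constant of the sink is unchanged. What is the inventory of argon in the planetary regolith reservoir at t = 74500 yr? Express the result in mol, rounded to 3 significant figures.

τ = M₀/F₀ = 7.24×10^6/155 = 46710 yr; rate constant k = 1/τ.
New steady state M_∞ = F₁/k = F₁·τ = 107 × 46710 = 4.9979×10^6 mol.
M(t) = M_∞ + (M₀ − M_∞)·e^(−t/τ); t/τ = 74500/46710 = 1.595, so e^(−t/τ) = 0.2029.
M(t) = 4.9979×10^6 + 2.242×10^6 × 0.2029 = 5.4529×10^6 mol.

5.45×10^6 mol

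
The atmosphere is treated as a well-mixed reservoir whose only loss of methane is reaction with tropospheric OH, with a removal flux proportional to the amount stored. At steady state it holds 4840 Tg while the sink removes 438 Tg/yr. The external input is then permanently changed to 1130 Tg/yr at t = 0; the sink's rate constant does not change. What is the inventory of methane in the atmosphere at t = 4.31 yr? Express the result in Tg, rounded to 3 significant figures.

τ = M₀/F₀ = 4840/438 = 11.05 yr; rate constant k = 1/τ.
New steady state M_∞ = F₁/k = F₁·τ = 1130 × 11.05 = 12487 Tg.
M(t) = M_∞ + (M₀ − M_∞)·e^(−t/τ); t/τ = 4.31/11.05 = 0.3900, so e^(−t/τ) = 0.6770.
M(t) = 12487 − 7647 × 0.6770 = 7309.7 Tg.

7310 Tg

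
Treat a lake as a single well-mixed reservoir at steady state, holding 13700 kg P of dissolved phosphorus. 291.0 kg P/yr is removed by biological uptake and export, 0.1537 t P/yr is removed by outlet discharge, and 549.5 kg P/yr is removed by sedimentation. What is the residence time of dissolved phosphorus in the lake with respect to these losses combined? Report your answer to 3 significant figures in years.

Convert the outlet discharge flux: 0.1537 t P/yr = 153.7 kg P/yr.
Total removal = 291.0 + 153.7 + 549.5 = 994.20 kg P/yr.
τ = M / ΣF_out = 13700 / 994.20 = 13.78 yr.

13.8 yr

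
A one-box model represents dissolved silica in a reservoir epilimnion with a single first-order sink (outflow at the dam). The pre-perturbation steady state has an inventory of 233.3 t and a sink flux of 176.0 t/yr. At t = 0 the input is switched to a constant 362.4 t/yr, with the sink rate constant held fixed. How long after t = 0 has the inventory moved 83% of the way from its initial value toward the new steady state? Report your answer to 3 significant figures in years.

2.35 yr

τ = M₀/F₀ = 233.3/176.0 = 1.326 yr.
The remaining gap fraction is e^(−t/τ); 83% covered ⇒ e^(−t/τ) = 0.170.
t = −τ ln(0.170) = 1.326 × 1.772 = 2.349 yr.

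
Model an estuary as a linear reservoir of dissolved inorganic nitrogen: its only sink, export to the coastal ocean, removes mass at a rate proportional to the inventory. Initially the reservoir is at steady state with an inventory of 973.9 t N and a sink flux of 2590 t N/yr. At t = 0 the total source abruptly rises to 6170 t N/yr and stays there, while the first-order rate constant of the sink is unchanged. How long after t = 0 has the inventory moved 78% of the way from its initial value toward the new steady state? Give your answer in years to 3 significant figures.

τ = M₀/F₀ = 973.9/2590 = 0.3760 yr.
The remaining gap fraction is e^(−t/τ); 78% covered ⇒ e^(−t/τ) = 0.220.
t = −τ ln(0.220) = 0.3760 × 1.514 = 0.5693 yr.

0.569 yr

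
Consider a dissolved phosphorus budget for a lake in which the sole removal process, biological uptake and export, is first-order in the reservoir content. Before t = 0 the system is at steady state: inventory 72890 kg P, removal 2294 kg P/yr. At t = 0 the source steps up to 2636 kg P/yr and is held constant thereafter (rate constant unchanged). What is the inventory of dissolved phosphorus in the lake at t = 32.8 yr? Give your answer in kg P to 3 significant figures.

79900 kg P

Residence time τ = M₀/F₀ = 31.77 yr. The eventual steady state is M_∞ = M₀·(F₁/F₀) = 72890 × 2636/2294 = 83757 kg P.
The anomaly ΔM(t) = M(t) − M_∞ decays as ΔM₀·e^(−t/τ) with ΔM₀ = 72890 − 83757 = −10870 kg P.
At t = 32.8 yr, e^(−t/τ) = e^(−1.032) = 0.3562, so ΔM = −3871 kg P and M = 83757 − 3871 = 79886 kg P.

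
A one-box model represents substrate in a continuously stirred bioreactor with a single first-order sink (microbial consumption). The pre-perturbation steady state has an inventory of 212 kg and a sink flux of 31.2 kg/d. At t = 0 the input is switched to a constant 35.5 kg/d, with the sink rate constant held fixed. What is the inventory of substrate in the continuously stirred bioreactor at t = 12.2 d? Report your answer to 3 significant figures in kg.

The sink rate constant is k = F₀/M₀ = 31.2/212 = 0.1472 d⁻¹.
Solving dM/dt = F₁ − kM with M(0) = M₀ gives M(t) = F₁/k + (M₀ − F₁/k)·e^(−kt).
F₁/k = 35.5/0.1472 = 241.22 kg; kt = 0.1472 × 12.2 = 1.795, e^(−kt) = 0.1660.
M(12.2) = 241.22 + (212 − 241.22) × 0.1660 = 241.22 − 4.852 = 236.37 kg.

236 kg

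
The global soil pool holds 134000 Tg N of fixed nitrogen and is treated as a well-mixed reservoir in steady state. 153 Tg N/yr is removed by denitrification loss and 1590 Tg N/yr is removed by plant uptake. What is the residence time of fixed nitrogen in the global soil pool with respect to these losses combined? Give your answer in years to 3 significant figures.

Total removal = 153.0 + 1590 = 1743.0 Tg N/yr.
τ = M / ΣF_out = 134000 / 1743.0 = 76.88 yr.

76.9 yr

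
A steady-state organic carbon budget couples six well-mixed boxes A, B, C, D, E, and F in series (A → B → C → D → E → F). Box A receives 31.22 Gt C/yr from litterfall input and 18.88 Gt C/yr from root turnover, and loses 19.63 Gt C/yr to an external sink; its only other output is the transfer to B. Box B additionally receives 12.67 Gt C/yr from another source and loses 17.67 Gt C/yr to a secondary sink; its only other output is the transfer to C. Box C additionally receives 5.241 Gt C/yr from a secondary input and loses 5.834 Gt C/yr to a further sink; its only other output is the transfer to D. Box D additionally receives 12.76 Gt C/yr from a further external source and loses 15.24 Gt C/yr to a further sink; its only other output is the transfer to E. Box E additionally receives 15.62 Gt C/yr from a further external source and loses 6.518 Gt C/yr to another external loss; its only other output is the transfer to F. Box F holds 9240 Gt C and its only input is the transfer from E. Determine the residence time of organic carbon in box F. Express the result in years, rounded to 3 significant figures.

Box A: F(A→B) = (31.22 + 18.88) − 19.63 = 30.470 Gt C/yr.
Box B: F(B→C) = (30.470 + 12.67) − 17.67 = 25.470 Gt C/yr.
Box C: F(C→D) = (25.470 + 5.241) − 5.834 = 24.877 Gt C/yr.
Box D: F(D→E) = (24.877 + 12.76) − 15.24 = 22.397 Gt C/yr.
Box E: F(E→F) = (22.397 + 15.62) − 6.518 = 31.499 Gt C/yr.
Box F throughput = its input = 31.499 Gt C/yr; τ = 9240 / 31.499 = 293.3 yr.

293 yr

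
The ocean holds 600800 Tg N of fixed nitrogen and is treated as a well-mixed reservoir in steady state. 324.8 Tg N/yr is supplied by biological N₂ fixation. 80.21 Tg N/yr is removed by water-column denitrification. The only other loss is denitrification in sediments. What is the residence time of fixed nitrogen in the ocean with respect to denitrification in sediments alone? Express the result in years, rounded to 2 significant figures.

2500 yr

At steady state ΣF_in = ΣF_out.
ΣF_in = 324.80 Tg N/yr.
Denitrification in sediments flux = ΣF_in − (80.21) = 324.80 − 80.21 = 244.6 Tg N/yr.
τ = M / F = 600800 / 244.6 = 2456 yr.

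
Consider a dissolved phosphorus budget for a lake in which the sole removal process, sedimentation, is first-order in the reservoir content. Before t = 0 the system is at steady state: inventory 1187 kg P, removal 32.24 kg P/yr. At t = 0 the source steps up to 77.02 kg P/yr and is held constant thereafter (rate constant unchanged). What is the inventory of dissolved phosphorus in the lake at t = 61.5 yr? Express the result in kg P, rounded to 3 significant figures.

The sink rate constant is k = F₀/M₀ = 32.24/1187 = 0.02716 yr⁻¹.
Solving dM/dt = F₁ − kM with M(0) = M₀ gives M(t) = F₁/k + (M₀ − F₁/k)·e^(−kt).
F₁/k = 77.02/0.02716 = 2835.7 kg P; kt = 0.02716 × 61.5 = 1.670, e^(−kt) = 0.1882.
M(61.5) = 2835.7 + (1187 − 2835.7) × 0.1882 = 2835.7 − 310.2 = 2525.5 kg P.

2530 kg P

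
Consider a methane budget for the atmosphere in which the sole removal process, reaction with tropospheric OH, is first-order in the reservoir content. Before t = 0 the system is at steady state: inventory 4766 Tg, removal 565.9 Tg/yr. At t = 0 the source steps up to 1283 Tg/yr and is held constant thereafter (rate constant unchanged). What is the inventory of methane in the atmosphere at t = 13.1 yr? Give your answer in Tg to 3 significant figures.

The sink rate constant is k = F₀/M₀ = 565.9/4766 = 0.1187 yr⁻¹.
Solving dM/dt = F₁ − kM with M(0) = M₀ gives M(t) = F₁/k + (M₀ − F₁/k)·e^(−kt).
F₁/k = 1283/0.1187 = 10805 Tg; kt = 0.1187 × 13.1 = 1.555, e^(−kt) = 0.2111.
M(13.1) = 10805 + (4766 − 10805) × 0.2111 = 10805 − 1275 = 9530.5 Tg.

9530 Tg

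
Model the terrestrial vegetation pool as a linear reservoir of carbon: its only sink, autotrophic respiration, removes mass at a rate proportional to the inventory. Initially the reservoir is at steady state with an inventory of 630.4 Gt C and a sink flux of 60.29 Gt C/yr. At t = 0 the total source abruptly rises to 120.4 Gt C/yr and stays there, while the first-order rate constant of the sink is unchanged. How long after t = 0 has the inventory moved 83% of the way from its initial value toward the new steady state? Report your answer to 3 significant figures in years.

18.5 yr

τ = M₀/F₀ = 630.4/60.29 = 10.46 yr.
The remaining gap fraction is e^(−t/τ); 83% covered ⇒ e^(−t/τ) = 0.170.
t = −τ ln(0.170) = 10.46 × 1.772 = 18.53 yr.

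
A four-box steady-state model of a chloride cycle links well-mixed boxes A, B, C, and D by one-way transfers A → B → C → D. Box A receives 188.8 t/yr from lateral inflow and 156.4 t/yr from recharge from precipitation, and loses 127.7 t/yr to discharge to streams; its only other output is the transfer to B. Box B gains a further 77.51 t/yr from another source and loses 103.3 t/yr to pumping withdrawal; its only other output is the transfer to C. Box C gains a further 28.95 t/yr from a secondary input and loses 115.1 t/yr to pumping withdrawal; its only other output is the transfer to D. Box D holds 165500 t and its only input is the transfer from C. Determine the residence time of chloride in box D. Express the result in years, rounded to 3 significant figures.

Box A: F(A→B) = (188.8 + 156.4) − 127.7 = 217.50 t/yr.
Box B: F(B→C) = (217.50 + 77.51) − 103.3 = 191.71 t/yr.
Box C: F(C→D) = (191.71 + 28.95) − 115.1 = 105.56 t/yr.
Box D throughput = its input = 105.56 t/yr; τ = 165500 / 105.56 = 1568 yr.

1570 yr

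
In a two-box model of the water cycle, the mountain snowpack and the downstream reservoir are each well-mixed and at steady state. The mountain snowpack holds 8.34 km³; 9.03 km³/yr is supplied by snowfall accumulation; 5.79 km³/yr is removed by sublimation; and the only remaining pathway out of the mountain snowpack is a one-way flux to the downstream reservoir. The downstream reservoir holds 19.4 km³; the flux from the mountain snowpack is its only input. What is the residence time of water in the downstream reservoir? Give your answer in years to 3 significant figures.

Balance the mountain snowpack: ΣF_in = 9.0300 km³/yr.
Flux to the downstream reservoir = ΣF_in − (5.79) = 3.2400 km³/yr.
At steady state the output of the downstream reservoir equals its input, 3.2400 km³/yr.
τ = M / F = 19.4 / 3.2400 = 5.988 yr.

5.99 yr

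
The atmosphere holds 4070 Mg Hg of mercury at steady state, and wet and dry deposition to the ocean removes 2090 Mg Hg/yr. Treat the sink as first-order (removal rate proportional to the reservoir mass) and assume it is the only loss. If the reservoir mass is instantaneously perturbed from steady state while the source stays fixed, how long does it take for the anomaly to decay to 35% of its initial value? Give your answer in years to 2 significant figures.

2.0 yr

For a linear reservoir the anomaly decays as exp(−t/τ) with τ = M/F = 4070/2090 = 1.947 yr.
exp(−t/τ) = 0.35 ⇒ t = −τ ln(0.35) = 1.947 × 1.050 = 2.044 yr.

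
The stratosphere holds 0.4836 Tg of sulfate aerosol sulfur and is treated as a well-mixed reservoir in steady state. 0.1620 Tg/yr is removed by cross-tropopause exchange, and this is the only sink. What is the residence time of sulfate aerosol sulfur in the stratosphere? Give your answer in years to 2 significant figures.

τ = M / F = 0.4836 / 0.1620 = 2.985 yr.

3.0 yr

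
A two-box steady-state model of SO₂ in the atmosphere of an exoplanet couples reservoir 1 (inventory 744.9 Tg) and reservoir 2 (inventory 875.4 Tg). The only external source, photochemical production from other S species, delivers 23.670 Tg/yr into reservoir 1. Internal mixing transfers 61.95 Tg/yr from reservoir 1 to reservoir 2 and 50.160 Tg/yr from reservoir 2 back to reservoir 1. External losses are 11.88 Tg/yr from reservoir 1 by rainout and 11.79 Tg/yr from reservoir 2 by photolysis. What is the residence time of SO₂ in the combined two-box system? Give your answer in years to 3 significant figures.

Treat the two boxes together as one reservoir: the mixing fluxes between them are internal recycling, so τ = ΣM / Σ(external losses).
M_total = 744.9 + 875.4 = 1620.3 Tg.
ΣF_external_out = 11.88 + 11.79 = 23.670 Tg/yr.
τ = M_total / ΣF_ext = 1620.3 / 23.670 = 68.45 yr.

68.5 yr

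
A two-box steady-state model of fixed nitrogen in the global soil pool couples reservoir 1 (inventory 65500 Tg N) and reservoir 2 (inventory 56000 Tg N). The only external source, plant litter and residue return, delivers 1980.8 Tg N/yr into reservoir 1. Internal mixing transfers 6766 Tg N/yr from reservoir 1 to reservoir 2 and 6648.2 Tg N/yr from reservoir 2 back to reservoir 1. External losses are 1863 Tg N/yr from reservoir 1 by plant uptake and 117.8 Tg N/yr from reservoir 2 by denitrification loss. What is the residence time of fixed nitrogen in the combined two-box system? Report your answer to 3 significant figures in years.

For the system as a whole, the A↔B exchange is internal and contributes nothing to the throughput; only the external sinks remove mass.
M_total = 65500 + 56000 = 121500 Tg N.
ΣF_external_out = 1863 + 117.8 = 1980.8 Tg N/yr.
τ = M_total / ΣF_ext = 121500 / 1980.8 = 61.34 yr.

61.3 yr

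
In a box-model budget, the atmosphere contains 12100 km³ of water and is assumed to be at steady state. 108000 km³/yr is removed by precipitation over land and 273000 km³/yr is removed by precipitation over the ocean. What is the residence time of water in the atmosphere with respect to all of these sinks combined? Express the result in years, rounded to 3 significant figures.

Total removal flux = 108000 + 273000 = 381000 km³/yr.
τ = M / ΣF_out = 12100 / 381000 = 0.03176 yr.

0.0318 yr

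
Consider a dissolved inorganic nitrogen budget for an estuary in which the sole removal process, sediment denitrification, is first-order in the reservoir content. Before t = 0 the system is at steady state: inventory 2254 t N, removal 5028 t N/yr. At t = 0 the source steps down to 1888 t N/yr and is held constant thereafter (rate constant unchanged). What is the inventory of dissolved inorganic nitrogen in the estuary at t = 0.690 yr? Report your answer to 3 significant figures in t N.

The sink rate constant is k = F₀/M₀ = 5028/2254 = 2.231 yr⁻¹.
Solving dM/dt = F₁ − kM with M(0) = M₀ gives M(t) = F₁/k + (M₀ − F₁/k)·e^(−kt).
F₁/k = 1888/2.231 = 846.37 t N; kt = 2.231 × 0.690 = 1.539, e^(−kt) = 0.2146.
M(0.690) = 846.37 + (2254 − 846.37) × 0.2146 = 846.37 + 302.0 = 1148.4 t N.

1150 t N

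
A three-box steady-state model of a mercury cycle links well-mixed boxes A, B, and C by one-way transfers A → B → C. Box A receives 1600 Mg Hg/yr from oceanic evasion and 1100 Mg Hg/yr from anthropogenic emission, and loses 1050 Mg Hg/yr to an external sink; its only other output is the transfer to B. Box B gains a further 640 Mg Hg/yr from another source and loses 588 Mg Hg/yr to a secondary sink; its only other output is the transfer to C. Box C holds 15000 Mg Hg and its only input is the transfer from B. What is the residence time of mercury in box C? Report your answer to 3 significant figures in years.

8.81 yr

Box A: F(A→B) = (1600 + 1100) − 1050 = 1650.0 Mg Hg/yr.
Box B: F(B→C) = (1650.0 + 640) − 588 = 1702.0 Mg Hg/yr.
Box C throughput = its input = 1702.0 Mg Hg/yr; τ = 15000 / 1702.0 = 8.813 yr.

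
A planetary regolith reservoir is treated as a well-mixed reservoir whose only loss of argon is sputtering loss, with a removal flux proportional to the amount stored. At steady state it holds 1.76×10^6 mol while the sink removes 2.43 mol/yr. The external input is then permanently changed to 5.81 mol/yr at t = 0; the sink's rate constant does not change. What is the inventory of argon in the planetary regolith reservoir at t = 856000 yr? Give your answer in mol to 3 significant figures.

3.46×10^6 mol

τ = M₀/F₀ = 1.76×10^6/2.43 = 724300 yr; rate constant k = 1/τ.
New steady state M_∞ = F₁/k = F₁·τ = 5.81 × 724300 = 4.2081×10^6 mol.
M(t) = M_∞ + (M₀ − M_∞)·e^(−t/τ); t/τ = 856000/724300 = 1.182, so e^(−t/τ) = 0.3067.
M(t) = 4.2081×10^6 − 2.448×10^6 × 0.3067 = 3.4572×10^6 mol.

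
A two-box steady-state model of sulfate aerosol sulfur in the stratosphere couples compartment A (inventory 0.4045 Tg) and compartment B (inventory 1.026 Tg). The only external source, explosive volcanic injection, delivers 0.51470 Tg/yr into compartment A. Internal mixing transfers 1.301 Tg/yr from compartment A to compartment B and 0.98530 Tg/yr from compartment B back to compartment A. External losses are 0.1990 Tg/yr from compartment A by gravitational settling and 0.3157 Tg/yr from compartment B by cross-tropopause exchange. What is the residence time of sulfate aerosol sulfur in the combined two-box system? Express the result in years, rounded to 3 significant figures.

Treat the two boxes together as one reservoir: the mixing fluxes between them are internal recycling, so τ = ΣM / Σ(external losses).
M_total = 0.4045 + 1.026 = 1.4305 Tg.
ΣF_external_out = 0.1990 + 0.3157 = 0.51470 Tg/yr.
τ = M_total / ΣF_ext = 1.4305 / 0.51470 = 2.779 yr.

2.78 yr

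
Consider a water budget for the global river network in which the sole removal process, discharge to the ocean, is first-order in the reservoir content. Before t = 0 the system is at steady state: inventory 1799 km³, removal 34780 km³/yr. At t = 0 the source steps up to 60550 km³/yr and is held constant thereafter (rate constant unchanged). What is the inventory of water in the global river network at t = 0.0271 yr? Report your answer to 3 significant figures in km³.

2340 km³

τ = M₀/F₀ = 1799/34780 = 0.05173 yr; rate constant k = 1/τ.
New steady state M_∞ = F₁/k = F₁·τ = 60550 × 0.05173 = 3132.0 km³.
M(t) = M_∞ + (M₀ − M_∞)·e^(−t/τ); t/τ = 0.0271/0.05173 = 0.5239, so e^(−t/τ) = 0.5922.
M(t) = 3132.0 − 1333 × 0.5922 = 2342.6 km³.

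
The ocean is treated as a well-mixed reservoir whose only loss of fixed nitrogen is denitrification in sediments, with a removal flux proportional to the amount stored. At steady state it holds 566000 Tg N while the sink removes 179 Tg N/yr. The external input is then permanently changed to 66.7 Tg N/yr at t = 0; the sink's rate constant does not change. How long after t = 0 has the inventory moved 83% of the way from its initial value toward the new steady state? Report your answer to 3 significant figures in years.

τ = M₀/F₀ = 566000/179 = 3162 yr.
The remaining gap fraction is e^(−t/τ); 83% covered ⇒ e^(−t/τ) = 0.170.
t = −τ ln(0.170) = 3162 × 1.772 = 5603 yr.

5600 yr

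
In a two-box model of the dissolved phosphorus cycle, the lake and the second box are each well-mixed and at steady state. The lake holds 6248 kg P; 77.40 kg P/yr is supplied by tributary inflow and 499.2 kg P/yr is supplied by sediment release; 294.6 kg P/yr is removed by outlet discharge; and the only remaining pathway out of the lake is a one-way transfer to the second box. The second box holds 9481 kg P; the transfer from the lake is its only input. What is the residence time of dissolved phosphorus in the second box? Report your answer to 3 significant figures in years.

Balance the lake: ΣF_in = 77.40 + 499.2 = 576.60 kg P/yr.
Transfer to the second box = ΣF_in − (294.6) = 282.00 kg P/yr.
At steady state the output of the second box equals its input, 282.00 kg P/yr.
τ = M / F = 9481 / 282.00 = 33.62 yr.

33.6 yr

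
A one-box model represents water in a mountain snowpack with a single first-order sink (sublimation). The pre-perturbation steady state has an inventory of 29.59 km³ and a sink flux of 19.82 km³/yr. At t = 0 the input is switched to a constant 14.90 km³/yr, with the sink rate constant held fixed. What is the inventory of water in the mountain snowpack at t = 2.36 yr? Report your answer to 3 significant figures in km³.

The sink rate constant is k = F₀/M₀ = 19.82/29.59 = 0.6698 yr⁻¹.
Solving dM/dt = F₁ − kM with M(0) = M₀ gives M(t) = F₁/k + (M₀ − F₁/k)·e^(−kt).
F₁/k = 14.90/0.6698 = 22.245 km³; kt = 0.6698 × 2.36 = 1.581, e^(−kt) = 0.2058.
M(2.36) = 22.245 + (29.59 − 22.245) × 0.2058 = 22.245 + 1.512 = 23.757 km³.

23.8 km³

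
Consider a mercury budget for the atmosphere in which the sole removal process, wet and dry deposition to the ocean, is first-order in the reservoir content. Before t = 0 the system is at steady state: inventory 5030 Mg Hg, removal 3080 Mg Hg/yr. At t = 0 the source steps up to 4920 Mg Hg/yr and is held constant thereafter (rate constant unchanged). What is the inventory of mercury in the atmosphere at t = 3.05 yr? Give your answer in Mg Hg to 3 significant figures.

τ = M₀/F₀ = 5030/3080 = 1.633 yr; rate constant k = 1/τ.
New steady state M_∞ = F₁/k = F₁·τ = 4920 × 1.633 = 8034.9 Mg Hg.
M(t) = M_∞ + (M₀ − M_∞)·e^(−t/τ); t/τ = 3.05/1.633 = 1.868, so e^(−t/τ) = 0.1545.
M(t) = 8034.9 − 3005 × 0.1545 = 7570.7 Mg Hg.

7570 Mg Hg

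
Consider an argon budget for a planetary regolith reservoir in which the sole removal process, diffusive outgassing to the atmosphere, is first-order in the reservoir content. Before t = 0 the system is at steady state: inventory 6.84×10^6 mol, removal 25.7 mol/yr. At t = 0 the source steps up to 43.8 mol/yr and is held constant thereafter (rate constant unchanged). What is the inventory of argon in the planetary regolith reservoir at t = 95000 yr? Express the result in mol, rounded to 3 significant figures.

The sink rate constant is k = F₀/M₀ = 25.7/6.84×10^6 = 3.757×10^-6 yr⁻¹.
Solving dM/dt = F₁ − kM with M(0) = M₀ gives M(t) = F₁/k + (M₀ − F₁/k)·e^(−kt).
F₁/k = 43.8/3.757×10^-6 = 1.1657×10^7 mol; kt = 3.757×10^-6 × 95000 = 0.3569, e^(−kt) = 0.6998.
M(95000) = 1.1657×10^7 + (6.84×10^6 − 1.1657×10^7) × 0.6998 = 1.1657×10^7 − 3.371×10^6 = 8.2861×10^6 mol.

8.29×10^6 mol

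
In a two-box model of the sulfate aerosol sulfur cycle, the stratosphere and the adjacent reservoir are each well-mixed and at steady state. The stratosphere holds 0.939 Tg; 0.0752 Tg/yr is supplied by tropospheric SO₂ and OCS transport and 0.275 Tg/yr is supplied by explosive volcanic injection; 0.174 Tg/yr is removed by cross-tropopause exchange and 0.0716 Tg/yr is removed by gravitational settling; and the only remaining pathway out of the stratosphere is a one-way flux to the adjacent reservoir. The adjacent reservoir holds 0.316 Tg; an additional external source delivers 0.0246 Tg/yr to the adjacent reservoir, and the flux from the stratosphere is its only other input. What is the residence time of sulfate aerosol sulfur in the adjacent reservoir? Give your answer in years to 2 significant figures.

2.4 yr

Balance the stratosphere: ΣF_in = 0.0752 + 0.275 = 0.35020 Tg/yr.
Flux to the adjacent reservoir = ΣF_in − (0.174 + 0.0716) = 0.10460 Tg/yr.
Total input to the adjacent reservoir = 0.10460 + 0.0246 = 0.12920 Tg/yr; at steady state this equals its total output.
τ = M / F = 0.316 / 0.12920 = 2.446 yr.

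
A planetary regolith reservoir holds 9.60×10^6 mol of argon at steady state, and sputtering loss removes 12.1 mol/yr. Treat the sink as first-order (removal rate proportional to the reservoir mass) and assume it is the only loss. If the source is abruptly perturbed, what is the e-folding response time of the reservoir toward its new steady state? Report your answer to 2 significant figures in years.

790000 yr

For a linear reservoir the response time equals the residence time τ = M/F.
τ = 9.60×10^6 / 12.1 = 793400 yr.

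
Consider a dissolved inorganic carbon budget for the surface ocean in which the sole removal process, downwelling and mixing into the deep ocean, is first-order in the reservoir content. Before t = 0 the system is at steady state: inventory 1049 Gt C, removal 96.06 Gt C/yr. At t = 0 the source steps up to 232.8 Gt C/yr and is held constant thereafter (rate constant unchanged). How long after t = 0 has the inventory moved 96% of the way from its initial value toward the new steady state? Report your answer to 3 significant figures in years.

τ = M₀/F₀ = 1049/96.06 = 10.92 yr.
The remaining gap fraction is e^(−t/τ); 96% covered ⇒ e^(−t/τ) = 0.0400.
t = −τ ln(0.0400) = 10.92 × 3.219 = 35.15 yr.

35.2 yr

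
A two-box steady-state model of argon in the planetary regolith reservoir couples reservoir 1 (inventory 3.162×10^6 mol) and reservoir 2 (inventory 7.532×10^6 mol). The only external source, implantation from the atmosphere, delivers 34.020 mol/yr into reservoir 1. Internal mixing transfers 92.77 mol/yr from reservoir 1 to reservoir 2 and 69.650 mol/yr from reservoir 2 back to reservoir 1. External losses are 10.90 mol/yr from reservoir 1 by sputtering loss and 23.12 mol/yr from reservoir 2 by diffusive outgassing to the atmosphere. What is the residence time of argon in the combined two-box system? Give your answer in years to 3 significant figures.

314000 yr

Treat the two boxes together as one reservoir: the mixing fluxes between them are internal recycling, so τ = ΣM / Σ(external losses).
M_total = 3.162×10^6 + 7.532×10^6 = 1.0694×10^7 mol.
ΣF_external_out = 10.90 + 23.12 = 34.020 mol/yr.
τ = M_total / ΣF_ext = 1.0694×10^7 / 34.020 = 314300 yr.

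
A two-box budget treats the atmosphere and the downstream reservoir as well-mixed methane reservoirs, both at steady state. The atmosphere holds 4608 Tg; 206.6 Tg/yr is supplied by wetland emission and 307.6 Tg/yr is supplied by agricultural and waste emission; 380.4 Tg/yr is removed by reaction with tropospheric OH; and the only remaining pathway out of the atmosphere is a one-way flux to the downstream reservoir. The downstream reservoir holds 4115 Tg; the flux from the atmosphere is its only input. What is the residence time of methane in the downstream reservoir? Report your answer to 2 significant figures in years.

31 yr

Balance the atmosphere: ΣF_in = 206.6 + 307.6 = 514.20 Tg/yr.
Flux to the downstream reservoir = ΣF_in − (380.4) = 133.80 Tg/yr.
At steady state the output of the downstream reservoir equals its input, 133.80 Tg/yr.
τ = M / F = 4115 / 133.80 = 30.75 yr.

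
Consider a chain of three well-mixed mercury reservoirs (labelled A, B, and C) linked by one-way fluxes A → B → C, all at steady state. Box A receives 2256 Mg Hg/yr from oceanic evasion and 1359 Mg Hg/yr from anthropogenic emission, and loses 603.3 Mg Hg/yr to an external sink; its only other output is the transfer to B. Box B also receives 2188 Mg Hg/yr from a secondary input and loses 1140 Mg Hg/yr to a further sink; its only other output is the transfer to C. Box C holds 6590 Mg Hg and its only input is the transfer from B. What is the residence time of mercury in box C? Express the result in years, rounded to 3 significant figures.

Box A: F(A→B) = (2256 + 1359) − 603.3 = 3011.7 Mg Hg/yr.
Box B: F(B→C) = (3011.7 + 2188) − 1140 = 4059.7 Mg Hg/yr.
Box C throughput = its input = 4059.7 Mg Hg/yr; τ = 6590 / 4059.7 = 1.623 yr.

1.62 yr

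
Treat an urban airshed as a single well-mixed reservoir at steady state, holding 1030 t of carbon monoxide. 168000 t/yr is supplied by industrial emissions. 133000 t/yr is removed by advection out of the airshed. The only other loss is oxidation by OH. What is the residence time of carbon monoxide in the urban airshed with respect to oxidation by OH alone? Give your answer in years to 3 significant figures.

At steady state ΣF_in = ΣF_out.
ΣF_in = 168000 t/yr.
Oxidation by OH flux = ΣF_in − (133000) = 168000 − 133000 = 35000 t/yr.
τ = M / F = 1030 / 35000 = 0.02943 yr.

0.0294 yr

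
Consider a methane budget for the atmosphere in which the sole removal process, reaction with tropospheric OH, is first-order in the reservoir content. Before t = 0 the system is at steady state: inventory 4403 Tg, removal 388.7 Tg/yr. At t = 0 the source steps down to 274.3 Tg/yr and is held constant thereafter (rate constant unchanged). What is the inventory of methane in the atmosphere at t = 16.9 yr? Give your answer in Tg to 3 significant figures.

τ = M₀/F₀ = 4403/388.7 = 11.33 yr; rate constant k = 1/τ.
New steady state M_∞ = F₁/k = F₁·τ = 274.3 × 11.33 = 3107.1 Tg.
M(t) = M_∞ + (M₀ − M_∞)·e^(−t/τ); t/τ = 16.9/11.33 = 1.492, so e^(−t/τ) = 0.2249.
M(t) = 3107.1 + 1296 × 0.2249 = 3398.6 Tg.

3400 Tg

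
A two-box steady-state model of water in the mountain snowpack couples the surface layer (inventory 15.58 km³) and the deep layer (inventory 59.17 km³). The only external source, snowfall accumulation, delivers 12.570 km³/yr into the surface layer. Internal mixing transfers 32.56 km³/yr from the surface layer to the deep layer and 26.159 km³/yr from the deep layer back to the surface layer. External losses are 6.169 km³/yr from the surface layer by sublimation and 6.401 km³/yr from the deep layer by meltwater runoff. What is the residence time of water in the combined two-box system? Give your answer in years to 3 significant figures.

For the system as a whole, the A↔B exchange is internal and contributes nothing to the throughput; only the external sinks remove mass.
M_total = 15.58 + 59.17 = 74.750 km³.
ΣF_external_out = 6.169 + 6.401 = 12.570 km³/yr.
τ = M_total / ΣF_ext = 74.750 / 12.570 = 5.947 yr.

5.95 yr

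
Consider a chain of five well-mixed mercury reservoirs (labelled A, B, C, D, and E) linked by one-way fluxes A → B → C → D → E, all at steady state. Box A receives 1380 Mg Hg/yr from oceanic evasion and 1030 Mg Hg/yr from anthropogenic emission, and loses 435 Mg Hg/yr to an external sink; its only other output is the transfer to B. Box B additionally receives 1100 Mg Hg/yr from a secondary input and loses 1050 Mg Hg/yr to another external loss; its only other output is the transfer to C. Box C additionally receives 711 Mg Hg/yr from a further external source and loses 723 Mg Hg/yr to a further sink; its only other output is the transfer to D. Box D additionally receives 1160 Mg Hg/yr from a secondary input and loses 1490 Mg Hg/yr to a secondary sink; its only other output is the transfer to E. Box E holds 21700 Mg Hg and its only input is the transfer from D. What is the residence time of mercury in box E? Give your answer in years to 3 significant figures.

12.9 yr

Box A: F(A→B) = (1380 + 1030) − 435 = 1975.0 Mg Hg/yr.
Box B: F(B→C) = (1975.0 + 1100) − 1050 = 2025.0 Mg Hg/yr.
Box C: F(C→D) = (2025.0 + 711) − 723 = 2013.0 Mg Hg/yr.
Box D: F(D→E) = (2013.0 + 1160) − 1490 = 1683.0 Mg Hg/yr.
Box E throughput = its input = 1683.0 Mg Hg/yr; τ = 21700 / 1683.0 = 12.89 yr.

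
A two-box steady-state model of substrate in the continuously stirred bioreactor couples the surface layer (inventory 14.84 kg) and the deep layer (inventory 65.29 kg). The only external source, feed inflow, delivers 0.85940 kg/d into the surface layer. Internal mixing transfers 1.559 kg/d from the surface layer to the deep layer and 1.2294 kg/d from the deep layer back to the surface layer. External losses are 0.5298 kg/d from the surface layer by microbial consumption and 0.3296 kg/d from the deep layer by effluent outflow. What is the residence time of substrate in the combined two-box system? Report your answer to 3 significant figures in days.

For the system as a whole, the A↔B exchange is internal and contributes nothing to the throughput; only the external sinks remove mass.
M_total = 14.84 + 65.29 = 80.130 kg.
ΣF_external_out = 0.5298 + 0.3296 = 0.85940 kg/d.
τ = M_total / ΣF_ext = 80.130 / 0.85940 = 93.24 d.

93.2 d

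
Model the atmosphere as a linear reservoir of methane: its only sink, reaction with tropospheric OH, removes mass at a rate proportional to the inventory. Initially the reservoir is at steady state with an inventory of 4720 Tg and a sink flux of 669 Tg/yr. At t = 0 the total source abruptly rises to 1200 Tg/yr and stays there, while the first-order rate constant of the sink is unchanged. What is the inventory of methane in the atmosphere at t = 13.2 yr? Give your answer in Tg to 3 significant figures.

The sink rate constant is k = F₀/M₀ = 669/4720 = 0.1417 yr⁻¹.
Solving dM/dt = F₁ − kM with M(0) = M₀ gives M(t) = F₁/k + (M₀ − F₁/k)·e^(−kt).
F₁/k = 1200/0.1417 = 8466.4 Tg; kt = 0.1417 × 13.2 = 1.871, e^(−kt) = 0.1540.
M(13.2) = 8466.4 + (4720 − 8466.4) × 0.1540 = 8466.4 − 576.9 = 7889.5 Tg.

7890 Tg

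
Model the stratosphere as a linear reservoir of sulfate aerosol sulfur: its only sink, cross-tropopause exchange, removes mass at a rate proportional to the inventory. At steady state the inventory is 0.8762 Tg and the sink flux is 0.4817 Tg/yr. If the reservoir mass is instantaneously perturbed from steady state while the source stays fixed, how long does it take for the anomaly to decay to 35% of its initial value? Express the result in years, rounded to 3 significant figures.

1.91 yr

For a linear reservoir the anomaly decays as exp(−t/τ) with τ = M/F = 0.8762/0.4817 = 1.819 yr.
exp(−t/τ) = 0.35 ⇒ t = −τ ln(0.35) = 1.819 × 1.050 = 1.910 yr.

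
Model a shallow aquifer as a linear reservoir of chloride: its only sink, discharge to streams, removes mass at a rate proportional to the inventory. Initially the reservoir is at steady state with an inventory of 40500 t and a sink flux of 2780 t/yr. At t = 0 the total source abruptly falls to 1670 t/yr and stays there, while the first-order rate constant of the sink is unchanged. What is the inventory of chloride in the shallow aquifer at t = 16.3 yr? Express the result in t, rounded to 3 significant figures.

29600 t

Residence time τ = M₀/F₀ = 14.57 yr. The eventual steady state is M_∞ = M₀·(F₁/F₀) = 40500 × 1670/2780 = 24329 t.
The anomaly ΔM(t) = M(t) − M_∞ decays as ΔM₀·e^(−t/τ) with ΔM₀ = 40500 − 24329 = 16170 t.
At t = 16.3 yr, e^(−t/τ) = e^(−1.119) = 0.3267, so ΔM = 5282 t and M = 24329 + 5282 = 29611 t.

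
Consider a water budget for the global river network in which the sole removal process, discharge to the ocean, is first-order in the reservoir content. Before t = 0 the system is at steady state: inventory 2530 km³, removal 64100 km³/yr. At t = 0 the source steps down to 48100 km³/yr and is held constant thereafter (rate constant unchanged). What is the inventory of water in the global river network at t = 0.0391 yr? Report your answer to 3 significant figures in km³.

2130 km³

The sink rate constant is k = F₀/M₀ = 64100/2530 = 25.34 yr⁻¹.
Solving dM/dt = F₁ − kM with M(0) = M₀ gives M(t) = F₁/k + (M₀ − F₁/k)·e^(−kt).
F₁/k = 48100/25.34 = 1898.5 km³; kt = 25.34 × 0.0391 = 0.9906, e^(−kt) = 0.3713.
M(0.0391) = 1898.5 + (2530 − 1898.5) × 0.3713 = 1898.5 + 234.5 = 2133.0 km³.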